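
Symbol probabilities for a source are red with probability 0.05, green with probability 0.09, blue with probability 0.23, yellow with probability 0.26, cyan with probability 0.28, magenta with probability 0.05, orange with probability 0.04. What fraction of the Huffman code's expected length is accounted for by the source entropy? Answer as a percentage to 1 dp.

Entropy H = −Σ p log₂ p ≈ 2.4378 bits.
Huffman merges: 1/25+1/20→9/100; 1/20+9/100→7/50; 9/100+7/50→23/100; 23/100+23/100→23/50; 13/50+7/25→27/50; 23/50+27/50→1. L = 123/50 ≈ 2.4600.
Efficiency = H/L = 2.4378/2.4600 = 99.1%.

99.1%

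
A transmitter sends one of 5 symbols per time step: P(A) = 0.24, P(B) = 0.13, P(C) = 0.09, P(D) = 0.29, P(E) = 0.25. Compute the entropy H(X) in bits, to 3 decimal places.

2.207 bits

H = −Σ pᵢ log₂ pᵢ.
−0.24·log₂(0.24) = 0.4941
−0.13·log₂(0.13) = 0.3826
−0.09·log₂(0.09) = 0.3127
−0.29·log₂(0.29) = 0.5179
−0.25·log₂(0.25) = 0.5000
Sum ≈ 2.2073 → 2.207 bits.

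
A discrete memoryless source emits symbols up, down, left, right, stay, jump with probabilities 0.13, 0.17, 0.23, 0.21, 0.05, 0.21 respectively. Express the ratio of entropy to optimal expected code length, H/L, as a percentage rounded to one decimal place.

Entropy H = −Σ p log₂ p ≈ 2.4666 bits.
Huffman merges: 1/20+13/100→9/50; 17/100+9/50→7/20; 21/100+21/100→21/50; 23/100+7/20→29/50; 21/50+29/50→1. L = 253/100 ≈ 2.5300.
Efficiency = H/L = 2.4666/2.5300 = 97.5%.

97.5%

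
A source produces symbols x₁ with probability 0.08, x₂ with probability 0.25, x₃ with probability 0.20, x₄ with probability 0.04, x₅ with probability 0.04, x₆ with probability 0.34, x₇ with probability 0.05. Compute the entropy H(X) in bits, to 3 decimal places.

H = −Σ pᵢ log₂ pᵢ.
−0.08·log₂(0.08) = 0.2915
−0.25·log₂(0.25) = 0.5000
−0.20·log₂(0.20) = 0.4644
−0.04·log₂(0.04) = 0.1858
−0.04·log₂(0.04) = 0.1858
−0.34·log₂(0.34) = 0.5292
−0.05·log₂(0.05) = 0.2161
Sum ≈ 2.3727 → 2.373 bits.

2.373 bits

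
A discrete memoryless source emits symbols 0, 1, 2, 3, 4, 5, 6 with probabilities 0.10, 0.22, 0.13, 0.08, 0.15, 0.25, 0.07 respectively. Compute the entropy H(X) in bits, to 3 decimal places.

2.666 bits

H = −Σ pᵢ log₂ pᵢ.
−0.10·log₂(0.10) = 0.3322
−0.22·log₂(0.22) = 0.4806
−0.13·log₂(0.13) = 0.3826
−0.08·log₂(0.08) = 0.2915
−0.15·log₂(0.15) = 0.4105
−0.25·log₂(0.25) = 0.5000
−0.07·log₂(0.07) = 0.2686
Sum ≈ 2.6660 → 2.666 bits.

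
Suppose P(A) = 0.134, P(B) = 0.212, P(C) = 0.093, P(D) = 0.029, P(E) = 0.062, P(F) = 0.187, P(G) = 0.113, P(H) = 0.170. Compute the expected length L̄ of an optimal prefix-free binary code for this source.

Repeatedly combine the two least-probable nodes; the expected code length is the sum of the merged weights.
merge 29/1000 + 31/500 → 91/1000
merge 91/1000 + 93/1000 → 23/125
merge 113/1000 + 67/500 → 247/1000
merge 17/100 + 23/125 → 177/500
merge 187/1000 + 53/250 → 399/1000
merge 247/1000 + 177/500 → 601/1000
merge 399/1000 + 601/1000 → 1
L = 91/1000 + 23/125 + 247/1000 + 177/500 + 399/1000 + 601/1000 + 1 = 719/250 = 2.876 bits/symbol.

2.876 bits/symbol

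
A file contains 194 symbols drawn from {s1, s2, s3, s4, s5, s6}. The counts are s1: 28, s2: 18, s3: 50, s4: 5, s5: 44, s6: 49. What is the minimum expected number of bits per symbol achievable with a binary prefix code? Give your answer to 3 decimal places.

2.381 bits/symbol

Probabilities are the counts divided by 194.
Repeatedly combine the two least-probable nodes; the expected code length is the sum of the merged weights.
merge 5/194 + 9/97 → 23/194
merge 23/194 + 14/97 → 51/194
merge 22/97 + 49/194 → 93/194
merge 25/97 + 51/194 → 101/194
merge 93/194 + 101/194 → 1
L = 23/194 + 51/194 + 93/194 + 101/194 + 1 = 231/97 ≈ 2.381 bits/symbol.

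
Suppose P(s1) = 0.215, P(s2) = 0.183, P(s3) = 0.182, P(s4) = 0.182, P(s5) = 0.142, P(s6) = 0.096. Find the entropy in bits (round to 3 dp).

2.544 bits

H = −Σ pᵢ log₂ pᵢ.
−0.215·log₂(0.215) = 0.4768
−0.183·log₂(0.183) = 0.4484
−0.182·log₂(0.182) = 0.4474
−0.182·log₂(0.182) = 0.4474
−0.142·log₂(0.142) = 0.3999
−0.096·log₂(0.096) = 0.3246
Sum ≈ 2.5443 → 2.544 bits.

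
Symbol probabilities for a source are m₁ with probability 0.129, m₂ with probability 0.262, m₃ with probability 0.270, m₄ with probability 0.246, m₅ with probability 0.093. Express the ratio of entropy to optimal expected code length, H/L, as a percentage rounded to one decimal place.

Entropy H = −Σ p log₂ p ≈ 2.2138 bits.
Huffman merges: 93/1000+129/1000→111/500; 111/500+123/500→117/250; 131/500+27/100→133/250; 117/250+133/250→1. L = 1111/500 ≈ 2.2220.
Efficiency = H/L = 2.2138/2.2220 = 99.6%.

99.6%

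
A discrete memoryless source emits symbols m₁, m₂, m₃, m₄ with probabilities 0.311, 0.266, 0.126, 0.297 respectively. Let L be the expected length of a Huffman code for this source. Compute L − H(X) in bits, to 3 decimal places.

0.071 bits

Entropy H = −Σ p log₂ p ≈ 1.9290 bits.
Huffman merges: 63/500+133/500→49/125; 297/1000+311/1000→76/125; 49/125+76/125→1. L = 2 ≈ 2.0000.
L − H = 2.0000 − 1.9290 = 0.071 bits.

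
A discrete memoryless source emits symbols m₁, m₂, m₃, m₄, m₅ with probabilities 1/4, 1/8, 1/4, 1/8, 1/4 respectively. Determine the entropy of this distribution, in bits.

Each probability is a power of 1/2, so log₂(1/p) is an integer.
H = Σ p·log₂(1/p) = 1/4·2 + 1/8·3 + 1/4·2 + 1/8·3 + 1/4·2 = 2.25 bits.

2.25 bits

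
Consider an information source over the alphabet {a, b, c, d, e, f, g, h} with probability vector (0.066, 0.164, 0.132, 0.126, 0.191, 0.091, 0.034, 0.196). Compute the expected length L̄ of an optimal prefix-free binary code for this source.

2.904 bits/symbol

Repeatedly combine the two least-probable nodes; the expected code length is the sum of the merged weights.
merge 17/500 + 33/500 → 1/10
merge 91/1000 + 1/10 → 191/1000
merge 63/500 + 33/250 → 129/500
merge 41/250 + 191/1000 → 71/200
merge 191/1000 + 49/250 → 387/1000
merge 129/500 + 71/200 → 613/1000
merge 387/1000 + 613/1000 → 1
L = 1/10 + 191/1000 + 129/500 + 71/200 + 387/1000 + 613/1000 + 1 = 363/125 = 2.904 bits/symbol.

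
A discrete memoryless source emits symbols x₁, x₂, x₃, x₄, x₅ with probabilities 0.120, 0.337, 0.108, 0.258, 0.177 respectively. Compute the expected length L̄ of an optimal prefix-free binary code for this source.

Repeatedly combine the two least-probable nodes; the expected code length is the sum of the merged weights.
merge 27/250 + 3/25 → 57/250
merge 177/1000 + 57/250 → 81/200
merge 129/500 + 337/1000 → 119/200
merge 81/200 + 119/200 → 1
L = 57/250 + 81/200 + 119/200 + 1 = 557/250 = 2.228 bits/symbol.

2.228 bits/symbol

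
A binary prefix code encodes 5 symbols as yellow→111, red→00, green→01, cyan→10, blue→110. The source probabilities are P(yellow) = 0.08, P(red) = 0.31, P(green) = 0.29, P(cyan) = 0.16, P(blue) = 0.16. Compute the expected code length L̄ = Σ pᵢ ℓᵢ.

2.24 bits/symbol

L̄ = Σ pᵢ·ℓᵢ = 0.08·3 + 0.31·2 + 0.29·2 + 0.16·2 + 0.16·3 = 2.24 bits/symbol.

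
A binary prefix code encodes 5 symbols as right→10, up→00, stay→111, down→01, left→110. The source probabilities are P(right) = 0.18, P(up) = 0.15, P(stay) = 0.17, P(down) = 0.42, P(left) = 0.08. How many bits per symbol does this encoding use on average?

L̄ = Σ pᵢ·ℓᵢ = 0.18·2 + 0.15·2 + 0.17·3 + 0.42·2 + 0.08·3 = 2.25 bits/symbol.

2.25 bits/symbol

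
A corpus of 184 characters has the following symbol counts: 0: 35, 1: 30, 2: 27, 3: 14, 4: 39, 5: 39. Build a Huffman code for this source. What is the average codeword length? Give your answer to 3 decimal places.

Probabilities are the counts divided by 184.
Repeatedly combine the two least-probable nodes; the expected code length is the sum of the merged weights.
merge 7/92 + 27/184 → 41/184
merge 15/92 + 35/184 → 65/184
merge 39/184 + 39/184 → 39/92
merge 41/184 + 65/184 → 53/92
merge 39/92 + 53/92 → 1
L = 41/184 + 65/184 + 39/92 + 53/92 + 1 = 237/92 ≈ 2.576 bits/symbol.

2.576 bits/symbol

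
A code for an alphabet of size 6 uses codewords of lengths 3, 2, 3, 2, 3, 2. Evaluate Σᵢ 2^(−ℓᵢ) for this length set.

1.125

With common denominator 2^3 = 8: Σ 2^(−ℓᵢ) = 1/8 + 2/8 + 1/8 + 2/8 + 1/8 + 2/8 = 9/8 = 1.125.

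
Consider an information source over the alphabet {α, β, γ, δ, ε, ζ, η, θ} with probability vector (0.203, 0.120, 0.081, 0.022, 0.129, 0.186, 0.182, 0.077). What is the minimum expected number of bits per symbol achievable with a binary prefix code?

Repeatedly combine the two least-probable nodes; the expected code length is the sum of the merged weights.
merge 11/500 + 77/1000 → 99/1000
merge 81/1000 + 99/1000 → 9/50
merge 3/25 + 129/1000 → 249/1000
merge 9/50 + 91/500 → 181/500
merge 93/500 + 203/1000 → 389/1000
merge 249/1000 + 181/500 → 611/1000
merge 389/1000 + 611/1000 → 1
L = 99/1000 + 9/50 + 249/1000 + 181/500 + 389/1000 + 611/1000 + 1 = 289/100 = 2.89 bits/symbol.

2.89 bits/symbol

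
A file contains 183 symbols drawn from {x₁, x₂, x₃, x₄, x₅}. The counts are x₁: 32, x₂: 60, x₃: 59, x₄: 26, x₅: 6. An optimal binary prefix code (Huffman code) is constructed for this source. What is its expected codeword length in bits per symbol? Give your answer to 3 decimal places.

Probabilities are the counts divided by 183.
Repeatedly combine the two least-probable nodes; the expected code length is the sum of the merged weights.
merge 2/61 + 26/183 → 32/183
merge 32/183 + 32/183 → 64/183
merge 59/183 + 20/61 → 119/183
merge 64/183 + 119/183 → 1
L = 32/183 + 64/183 + 119/183 + 1 = 398/183 ≈ 2.175 bits/symbol.

2.175 bits/symbol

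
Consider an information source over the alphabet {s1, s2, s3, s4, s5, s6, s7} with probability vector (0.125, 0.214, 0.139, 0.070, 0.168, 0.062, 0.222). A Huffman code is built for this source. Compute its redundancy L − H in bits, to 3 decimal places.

0.018 bits

Entropy H = −Σ p log₂ p ≈ 2.6784 bits.
Huffman merges: 31/500+7/100→33/250; 1/8+33/250→257/1000; 139/1000+21/125→307/1000; 107/500+111/500→109/250; 257/1000+307/1000→141/250; 109/250+141/250→1. L = 337/125 ≈ 2.6960.
L − H = 2.6960 − 2.6784 = 0.018 bits.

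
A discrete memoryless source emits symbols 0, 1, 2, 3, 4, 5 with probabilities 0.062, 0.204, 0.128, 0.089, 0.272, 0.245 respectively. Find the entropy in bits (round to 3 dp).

H = −Σ pᵢ log₂ pᵢ.
−0.062·log₂(0.062) = 0.2487
−0.204·log₂(0.204) = 0.4678
−0.128·log₂(0.128) = 0.3796
−0.089·log₂(0.089) = 0.3106
−0.272·log₂(0.272) = 0.5109
−0.245·log₂(0.245) = 0.4971
Sum ≈ 2.4148 → 2.415 bits.

2.415 bits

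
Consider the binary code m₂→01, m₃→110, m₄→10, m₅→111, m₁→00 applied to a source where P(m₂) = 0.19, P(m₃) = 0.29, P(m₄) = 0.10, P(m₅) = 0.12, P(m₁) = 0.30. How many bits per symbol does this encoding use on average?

L̄ = Σ pᵢ·ℓᵢ = 0.19·2 + 0.29·3 + 0.10·2 + 0.12·3 + 0.30·2 = 2.41 bits/symbol.

2.41 bits/symbol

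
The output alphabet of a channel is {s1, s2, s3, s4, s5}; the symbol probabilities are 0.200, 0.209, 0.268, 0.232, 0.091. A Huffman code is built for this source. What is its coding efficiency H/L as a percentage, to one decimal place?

98.2%

Entropy H = −Σ p log₂ p ≈ 2.2492 bits.
Huffman merges: 91/1000+1/5→291/1000; 209/1000+29/125→441/1000; 67/250+291/1000→559/1000; 441/1000+559/1000→1. L = 2291/1000 ≈ 2.2910.
Efficiency = H/L = 2.2492/2.2910 = 98.2%.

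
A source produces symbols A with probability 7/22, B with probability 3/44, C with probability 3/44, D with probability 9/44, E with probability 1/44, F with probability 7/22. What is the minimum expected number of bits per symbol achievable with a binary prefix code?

Repeatedly combine the two least-probable nodes; the expected code length is the sum of the merged weights.
merge 1/44 + 3/44 → 1/11
merge 3/44 + 1/11 → 7/44
merge 7/44 + 9/44 → 4/11
merge 7/22 + 7/22 → 7/11
merge 4/11 + 7/11 → 1
L = 1/11 + 7/44 + 4/11 + 7/11 + 1 = 9/4 = 2.25 bits/symbol.

2.25 bits/symbol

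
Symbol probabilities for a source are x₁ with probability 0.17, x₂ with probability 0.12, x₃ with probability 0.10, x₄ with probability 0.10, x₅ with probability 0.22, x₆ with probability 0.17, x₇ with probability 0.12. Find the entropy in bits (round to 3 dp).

2.748 bits

H = −Σ pᵢ log₂ pᵢ.
−0.17·log₂(0.17) = 0.4346
−0.12·log₂(0.12) = 0.3671
−0.10·log₂(0.10) = 0.3322
−0.10·log₂(0.10) = 0.3322
−0.22·log₂(0.22) = 0.4806
−0.17·log₂(0.17) = 0.4346
−0.12·log₂(0.12) = 0.3671
Sum ≈ 2.7483 → 2.748 bits.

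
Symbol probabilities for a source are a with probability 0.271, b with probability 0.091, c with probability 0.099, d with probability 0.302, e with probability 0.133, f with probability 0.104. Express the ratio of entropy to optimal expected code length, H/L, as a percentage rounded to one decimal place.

Entropy H = −Σ p log₂ p ≈ 2.4038 bits.
Huffman merges: 91/1000+99/1000→19/100; 13/125+133/1000→237/1000; 19/100+237/1000→427/1000; 271/1000+151/500→573/1000; 427/1000+573/1000→1. L = 2427/1000 ≈ 2.4270.
Efficiency = H/L = 2.4038/2.4270 = 99.0%.

99.0%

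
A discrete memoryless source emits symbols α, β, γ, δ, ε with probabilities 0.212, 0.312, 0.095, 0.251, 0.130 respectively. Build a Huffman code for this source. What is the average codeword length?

Repeatedly combine the two least-probable nodes; the expected code length is the sum of the merged weights.
merge 19/200 + 13/100 → 9/40
merge 53/250 + 9/40 → 437/1000
merge 251/1000 + 39/125 → 563/1000
merge 437/1000 + 563/1000 → 1
L = 9/40 + 437/1000 + 563/1000 + 1 = 89/40 = 2.225 bits/symbol.

2.225 bits/symbol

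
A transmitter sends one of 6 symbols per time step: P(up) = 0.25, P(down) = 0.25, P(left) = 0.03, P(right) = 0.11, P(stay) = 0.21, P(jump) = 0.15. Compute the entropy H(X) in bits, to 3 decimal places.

2.385 bits

H = −Σ pᵢ log₂ pᵢ.
−0.25·log₂(0.25) = 0.5000
−0.25·log₂(0.25) = 0.5000
−0.03·log₂(0.03) = 0.1518
−0.11·log₂(0.11) = 0.3503
−0.21·log₂(0.21) = 0.4728
−0.15·log₂(0.15) = 0.4105
Sum ≈ 2.3854 → 2.385 bits.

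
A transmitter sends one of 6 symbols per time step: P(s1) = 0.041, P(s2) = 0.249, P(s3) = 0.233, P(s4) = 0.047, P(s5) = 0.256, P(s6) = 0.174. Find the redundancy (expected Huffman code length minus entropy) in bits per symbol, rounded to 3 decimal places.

0.022 bits

Entropy H = −Σ p log₂ p ≈ 2.3276 bits.
Huffman merges: 41/1000+47/1000→11/125; 11/125+87/500→131/500; 233/1000+249/1000→241/500; 32/125+131/500→259/500; 241/500+259/500→1. L = 47/20 ≈ 2.3500.
L − H = 2.3500 − 2.3276 = 0.022 bits.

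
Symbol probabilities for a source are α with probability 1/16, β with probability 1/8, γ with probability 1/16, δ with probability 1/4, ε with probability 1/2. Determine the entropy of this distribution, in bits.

1.875 bits

Each probability is a power of 1/2, so log₂(1/p) is an integer.
H = Σ p·log₂(1/p) = 1/16·4 + 1/8·3 + 1/16·4 + 1/4·2 + 1/2·1 = 1.875 bits.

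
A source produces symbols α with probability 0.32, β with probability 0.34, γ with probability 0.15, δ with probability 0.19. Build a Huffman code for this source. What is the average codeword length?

Repeatedly combine the two least-probable nodes; the expected code length is the sum of the merged weights.
merge 3/20 + 19/100 → 17/50
merge 8/25 + 17/50 → 33/50
merge 17/50 + 33/50 → 1
L = 17/50 + 33/50 + 1 = 2 bits/symbol.

2 bits/symbol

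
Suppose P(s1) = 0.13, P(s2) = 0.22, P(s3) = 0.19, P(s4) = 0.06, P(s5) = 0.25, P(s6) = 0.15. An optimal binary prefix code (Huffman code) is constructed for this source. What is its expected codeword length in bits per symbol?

Repeatedly combine the two least-probable nodes; the expected code length is the sum of the merged weights.
merge 3/50 + 13/100 → 19/100
merge 3/20 + 19/100 → 17/50
merge 19/100 + 11/50 → 41/100
merge 1/4 + 17/50 → 59/100
merge 41/100 + 59/100 → 1
L = 19/100 + 17/50 + 41/100 + 59/100 + 1 = 253/100 = 2.53 bits/symbol.

2.53 bits/symbol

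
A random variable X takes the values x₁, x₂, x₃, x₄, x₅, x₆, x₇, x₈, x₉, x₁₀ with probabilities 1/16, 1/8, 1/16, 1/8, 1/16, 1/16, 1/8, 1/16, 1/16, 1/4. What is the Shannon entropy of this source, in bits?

Each probability is a power of 1/2, so log₂(1/p) is an integer.
H = Σ p·log₂(1/p) = 1/16·4 + 1/8·3 + 1/16·4 + 1/8·3 + 1/16·4 + 1/16·4 + 1/8·3 + 1/16·4 + 1/16·4 + 1/4·2 = 3.125 bits.

3.125 bits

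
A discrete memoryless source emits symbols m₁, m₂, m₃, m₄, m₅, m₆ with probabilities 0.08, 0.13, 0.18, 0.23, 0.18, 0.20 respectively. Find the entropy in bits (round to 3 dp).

2.517 bits

H = −Σ pᵢ log₂ pᵢ.
−0.08·log₂(0.08) = 0.2915
−0.13·log₂(0.13) = 0.3826
−0.18·log₂(0.18) = 0.4453
−0.23·log₂(0.23) = 0.4877
−0.18·log₂(0.18) = 0.4453
−0.20·log₂(0.20) = 0.4644
Sum ≈ 2.5168 → 2.517 bits.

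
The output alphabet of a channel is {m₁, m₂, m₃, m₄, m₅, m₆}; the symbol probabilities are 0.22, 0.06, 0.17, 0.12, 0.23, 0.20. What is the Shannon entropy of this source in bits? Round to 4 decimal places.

H = −Σ pᵢ log₂ pᵢ.
−0.22·log₂(0.22) = 0.4806
−0.06·log₂(0.06) = 0.2435
−0.17·log₂(0.17) = 0.4346
−0.12·log₂(0.12) = 0.3671
−0.23·log₂(0.23) = 0.4877
−0.20·log₂(0.20) = 0.4644
Sum ≈ 2.4778 → 2.4778 bits.

2.4778 bits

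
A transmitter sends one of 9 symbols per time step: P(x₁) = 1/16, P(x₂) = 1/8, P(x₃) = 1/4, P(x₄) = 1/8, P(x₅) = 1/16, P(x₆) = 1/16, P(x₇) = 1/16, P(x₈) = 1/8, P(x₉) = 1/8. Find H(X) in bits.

3 bits

Each probability is a power of 1/2, so log₂(1/p) is an integer.
H = Σ p·log₂(1/p) = 1/16·4 + 1/8·3 + 1/4·2 + 1/8·3 + 1/16·4 + 1/16·4 + 1/16·4 + 1/8·3 + 1/8·3 = 3 bits.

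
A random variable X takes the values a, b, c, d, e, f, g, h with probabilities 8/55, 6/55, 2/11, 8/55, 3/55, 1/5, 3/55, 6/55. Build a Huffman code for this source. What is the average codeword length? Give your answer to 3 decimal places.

2.909 bits/symbol

Repeatedly combine the two least-probable nodes; the expected code length is the sum of the merged weights.
merge 3/55 + 3/55 → 6/55
merge 6/55 + 6/55 → 12/55
merge 6/55 + 8/55 → 14/55
merge 8/55 + 2/11 → 18/55
merge 1/5 + 12/55 → 23/55
merge 14/55 + 18/55 → 32/55
merge 23/55 + 32/55 → 1
L = 6/55 + 12/55 + 14/55 + 18/55 + 23/55 + 32/55 + 1 = 32/11 ≈ 2.909 bits/symbol.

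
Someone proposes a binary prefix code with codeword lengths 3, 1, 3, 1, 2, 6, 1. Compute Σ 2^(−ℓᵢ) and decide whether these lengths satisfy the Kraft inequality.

2.015625; no

With common denominator 2^6 = 64: Σ 2^(−ℓᵢ) = 8/64 + 32/64 + 8/64 + 32/64 + 16/64 + 1/64 + 32/64 = 129/64 = 2.015625.
Kraft's inequality requires Σ ≤ 1; here Σ = 2.015625 > 1, so no such prefix code exists.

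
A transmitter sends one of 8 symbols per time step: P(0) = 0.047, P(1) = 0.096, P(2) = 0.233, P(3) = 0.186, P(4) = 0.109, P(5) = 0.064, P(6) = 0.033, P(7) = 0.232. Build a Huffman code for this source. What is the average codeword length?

Repeatedly combine the two least-probable nodes; the expected code length is the sum of the merged weights.
merge 33/1000 + 47/1000 → 2/25
merge 8/125 + 2/25 → 18/125
merge 12/125 + 109/1000 → 41/200
merge 18/125 + 93/500 → 33/100
merge 41/200 + 29/125 → 437/1000
merge 233/1000 + 33/100 → 563/1000
merge 437/1000 + 563/1000 → 1
L = 2/25 + 18/125 + 41/200 + 33/100 + 437/1000 + 563/1000 + 1 = 2759/1000 = 2.759 bits/symbol.

2.759 bits/symbol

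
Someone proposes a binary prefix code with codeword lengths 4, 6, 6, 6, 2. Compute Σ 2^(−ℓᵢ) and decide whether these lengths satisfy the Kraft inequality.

0.359375; yes

With common denominator 2^6 = 64: Σ 2^(−ℓᵢ) = 4/64 + 1/64 + 1/64 + 1/64 + 16/64 = 23/64 = 0.359375.
Kraft's inequality requires Σ ≤ 1; here Σ = 0.359375 ≤ 1, so such a prefix code exists.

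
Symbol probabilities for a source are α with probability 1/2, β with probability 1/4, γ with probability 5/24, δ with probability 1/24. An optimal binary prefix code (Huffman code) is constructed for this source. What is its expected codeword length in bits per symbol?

1.75 bits/symbol

Repeatedly combine the two least-probable nodes; the expected code length is the sum of the merged weights.
merge 1/24 + 5/24 → 1/4
merge 1/4 + 1/4 → 1/2
merge 1/2 + 1/2 → 1
L = 1/4 + 1/2 + 1 = 7/4 = 1.75 bits/symbol.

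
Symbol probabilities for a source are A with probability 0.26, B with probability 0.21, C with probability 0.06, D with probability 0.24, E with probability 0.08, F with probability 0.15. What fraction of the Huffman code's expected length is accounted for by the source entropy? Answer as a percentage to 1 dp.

Entropy H = −Σ p log₂ p ≈ 2.4178 bits.
Huffman merges: 3/50+2/25→7/50; 7/50+3/20→29/100; 21/100+6/25→9/20; 13/50+29/100→11/20; 9/20+11/20→1. L = 243/100 ≈ 2.4300.
Efficiency = H/L = 2.4178/2.4300 = 99.5%.

99.5%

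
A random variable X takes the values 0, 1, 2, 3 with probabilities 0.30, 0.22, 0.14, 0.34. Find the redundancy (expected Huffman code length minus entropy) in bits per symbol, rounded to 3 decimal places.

0.072 bits

Entropy H = −Σ p log₂ p ≈ 1.9279 bits.
Huffman merges: 7/50+11/50→9/25; 3/10+17/50→16/25; 9/25+16/25→1. L = 2 ≈ 2.0000.
L − H = 2.0000 − 1.9279 = 0.072 bits.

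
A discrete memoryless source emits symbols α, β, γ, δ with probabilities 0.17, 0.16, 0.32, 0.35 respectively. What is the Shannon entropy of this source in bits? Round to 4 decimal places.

1.9137 bits

H = −Σ pᵢ log₂ pᵢ.
−0.17·log₂(0.17) = 0.4346
−0.16·log₂(0.16) = 0.4230
−0.32·log₂(0.32) = 0.5260
−0.35·log₂(0.35) = 0.5301
Sum ≈ 1.9137 → 1.9137 bits.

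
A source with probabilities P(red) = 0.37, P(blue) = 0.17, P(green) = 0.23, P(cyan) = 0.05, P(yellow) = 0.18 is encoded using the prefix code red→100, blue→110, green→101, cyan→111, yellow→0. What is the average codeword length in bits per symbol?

L̄ = Σ pᵢ·ℓᵢ = 0.37·3 + 0.17·3 + 0.23·3 + 0.05·3 + 0.18·1 = 2.64 bits/symbol.

2.64 bits/symbol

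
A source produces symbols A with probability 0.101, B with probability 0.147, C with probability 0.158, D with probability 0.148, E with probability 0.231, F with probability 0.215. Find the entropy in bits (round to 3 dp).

H = −Σ pᵢ log₂ pᵢ.
−0.101·log₂(0.101) = 0.3341
−0.147·log₂(0.147) = 0.4066
−0.158·log₂(0.158) = 0.4206
−0.148·log₂(0.148) = 0.4079
−0.231·log₂(0.231) = 0.4883
−0.215·log₂(0.215) = 0.4768
Sum ≈ 2.5343 → 2.534 bits.

2.534 bits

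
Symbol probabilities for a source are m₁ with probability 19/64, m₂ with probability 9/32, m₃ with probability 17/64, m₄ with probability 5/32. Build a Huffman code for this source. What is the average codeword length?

Repeatedly combine the two least-probable nodes; the expected code length is the sum of the merged weights.
merge 5/32 + 17/64 → 27/64
merge 9/32 + 19/64 → 37/64
merge 27/64 + 37/64 → 1
L = 27/64 + 37/64 + 1 = 2 bits/symbol.

2 bits/symbol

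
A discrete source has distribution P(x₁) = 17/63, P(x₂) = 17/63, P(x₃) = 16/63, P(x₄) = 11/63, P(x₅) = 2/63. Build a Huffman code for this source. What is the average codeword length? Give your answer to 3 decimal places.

Repeatedly combine the two least-probable nodes; the expected code length is the sum of the merged weights.
merge 2/63 + 11/63 → 13/63
merge 13/63 + 16/63 → 29/63
merge 17/63 + 17/63 → 34/63
merge 29/63 + 34/63 → 1
L = 13/63 + 29/63 + 34/63 + 1 = 139/63 ≈ 2.206 bits/symbol.

2.206 bits/symbol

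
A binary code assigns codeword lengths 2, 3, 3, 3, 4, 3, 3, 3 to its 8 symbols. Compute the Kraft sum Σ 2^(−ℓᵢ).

With common denominator 2^4 = 16: Σ 2^(−ℓᵢ) = 4/16 + 2/16 + 2/16 + 2/16 + 1/16 + 2/16 + 2/16 + 2/16 = 17/16 = 1.0625.

1.0625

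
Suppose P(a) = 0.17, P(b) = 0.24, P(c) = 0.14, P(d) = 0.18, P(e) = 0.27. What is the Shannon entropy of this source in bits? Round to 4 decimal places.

H = −Σ pᵢ log₂ pᵢ.
−0.17·log₂(0.17) = 0.4346
−0.24·log₂(0.24) = 0.4941
−0.14·log₂(0.14) = 0.3971
−0.18·log₂(0.18) = 0.4453
−0.27·log₂(0.27) = 0.5100
Sum ≈ 2.2812 → 2.2812 bits.

2.2812 bits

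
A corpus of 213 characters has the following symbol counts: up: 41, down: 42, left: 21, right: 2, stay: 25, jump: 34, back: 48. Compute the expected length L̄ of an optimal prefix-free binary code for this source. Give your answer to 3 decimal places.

2.685 bits/symbol

Probabilities are the counts divided by 213.
Repeatedly combine the two least-probable nodes; the expected code length is the sum of the merged weights.
merge 2/213 + 7/71 → 23/213
merge 23/213 + 25/213 → 16/71
merge 34/213 + 41/213 → 25/71
merge 14/71 + 16/71 → 30/71
merge 16/71 + 25/71 → 41/71
merge 30/71 + 41/71 → 1
L = 23/213 + 16/71 + 25/71 + 30/71 + 41/71 + 1 = 572/213 ≈ 2.685 bits/symbol.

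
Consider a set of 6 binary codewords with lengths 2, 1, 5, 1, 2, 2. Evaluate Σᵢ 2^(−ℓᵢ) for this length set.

With common denominator 2^5 = 32: Σ 2^(−ℓᵢ) = 8/32 + 16/32 + 1/32 + 16/32 + 8/32 + 8/32 = 57/32 = 1.78125.

1.78125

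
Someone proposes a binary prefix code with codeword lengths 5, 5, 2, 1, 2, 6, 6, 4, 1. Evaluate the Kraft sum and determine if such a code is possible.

With common denominator 2^6 = 64: Σ 2^(−ℓᵢ) = 2/64 + 2/64 + 16/64 + 32/64 + 16/64 + 1/64 + 1/64 + 4/64 + 32/64 = 106/64 = 1.65625.
Kraft's inequality requires Σ ≤ 1; here Σ = 1.65625 > 1, so no such prefix code exists.

1.65625; no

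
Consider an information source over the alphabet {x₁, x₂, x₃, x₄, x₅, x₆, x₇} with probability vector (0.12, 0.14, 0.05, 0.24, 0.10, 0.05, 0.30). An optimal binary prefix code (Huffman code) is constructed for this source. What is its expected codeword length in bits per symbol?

2.56 bits/symbol

Repeatedly combine the two least-probable nodes; the expected code length is the sum of the merged weights.
merge 1/20 + 1/20 → 1/10
merge 1/10 + 1/10 → 1/5
merge 3/25 + 7/50 → 13/50
merge 1/5 + 6/25 → 11/25
merge 13/50 + 3/10 → 14/25
merge 11/25 + 14/25 → 1
L = 1/10 + 1/5 + 13/50 + 11/25 + 14/25 + 1 = 64/25 = 2.56 bits/symbol.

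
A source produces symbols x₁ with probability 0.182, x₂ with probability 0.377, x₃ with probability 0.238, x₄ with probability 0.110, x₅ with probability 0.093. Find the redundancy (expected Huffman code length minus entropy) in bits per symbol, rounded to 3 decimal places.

0.063 bits

Entropy H = −Σ p log₂ p ≈ 2.1398 bits.
Huffman merges: 93/1000+11/100→203/1000; 91/500+203/1000→77/200; 119/500+377/1000→123/200; 77/200+123/200→1. L = 2203/1000 ≈ 2.2030.
L − H = 2.2030 − 2.1398 = 0.063 bits.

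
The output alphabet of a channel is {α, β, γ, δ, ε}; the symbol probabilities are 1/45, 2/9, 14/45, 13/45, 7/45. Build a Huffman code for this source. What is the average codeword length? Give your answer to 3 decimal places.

Repeatedly combine the two least-probable nodes; the expected code length is the sum of the merged weights.
merge 1/45 + 7/45 → 8/45
merge 8/45 + 2/9 → 2/5
merge 13/45 + 14/45 → 3/5
merge 2/5 + 3/5 → 1
L = 8/45 + 2/5 + 3/5 + 1 = 98/45 ≈ 2.178 bits/symbol.

2.178 bits/symbol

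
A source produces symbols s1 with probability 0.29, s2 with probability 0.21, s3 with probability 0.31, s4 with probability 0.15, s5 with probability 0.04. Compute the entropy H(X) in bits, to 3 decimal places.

2.111 bits

H = −Σ pᵢ log₂ pᵢ.
−0.29·log₂(0.29) = 0.5179
−0.21·log₂(0.21) = 0.4728
−0.31·log₂(0.31) = 0.5238
−0.15·log₂(0.15) = 0.4105
−0.04·log₂(0.04) = 0.1858
Sum ≈ 2.1108 → 2.111 bits.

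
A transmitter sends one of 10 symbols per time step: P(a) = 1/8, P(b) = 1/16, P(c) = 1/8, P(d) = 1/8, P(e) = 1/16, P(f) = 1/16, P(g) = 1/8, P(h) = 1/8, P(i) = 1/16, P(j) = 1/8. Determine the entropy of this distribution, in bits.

3.25 bits

Each probability is a power of 1/2, so log₂(1/p) is an integer.
H = Σ p·log₂(1/p) = 1/8·3 + 1/16·4 + 1/8·3 + 1/8·3 + 1/16·4 + 1/16·4 + 1/8·3 + 1/8·3 + 1/16·4 + 1/8·3 = 3.25 bits.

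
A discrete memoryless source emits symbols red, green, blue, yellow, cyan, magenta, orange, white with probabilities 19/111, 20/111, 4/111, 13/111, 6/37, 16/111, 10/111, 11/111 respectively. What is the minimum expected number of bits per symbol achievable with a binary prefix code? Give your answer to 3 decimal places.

Repeatedly combine the two least-probable nodes; the expected code length is the sum of the merged weights.
merge 4/111 + 10/111 → 14/111
merge 11/111 + 13/111 → 8/37
merge 14/111 + 16/111 → 10/37
merge 6/37 + 19/111 → 1/3
merge 20/111 + 8/37 → 44/111
merge 10/37 + 1/3 → 67/111
merge 44/111 + 67/111 → 1
L = 14/111 + 8/37 + 10/37 + 1/3 + 44/111 + 67/111 + 1 = 109/37 ≈ 2.946 bits/symbol.

2.946 bits/symbol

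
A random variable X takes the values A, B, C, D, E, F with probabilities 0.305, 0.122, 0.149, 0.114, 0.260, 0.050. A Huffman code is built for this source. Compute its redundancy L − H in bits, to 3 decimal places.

0.054 bits

Entropy H = −Σ p log₂ p ≈ 2.3806 bits.
Huffman merges: 1/20+57/500→41/250; 61/500+149/1000→271/1000; 41/250+13/50→53/125; 271/1000+61/200→72/125; 53/125+72/125→1. L = 487/200 ≈ 2.4350.
L − H = 2.4350 − 2.3806 = 0.054 bits.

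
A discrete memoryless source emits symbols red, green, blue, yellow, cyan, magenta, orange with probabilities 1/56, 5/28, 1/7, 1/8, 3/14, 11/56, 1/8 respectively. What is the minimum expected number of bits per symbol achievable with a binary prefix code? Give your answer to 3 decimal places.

2.732 bits/symbol

Repeatedly combine the two least-probable nodes; the expected code length is the sum of the merged weights.
merge 1/56 + 1/8 → 1/7
merge 1/8 + 1/7 → 15/56
merge 1/7 + 5/28 → 9/28
merge 11/56 + 3/14 → 23/56
merge 15/56 + 9/28 → 33/56
merge 23/56 + 33/56 → 1
L = 1/7 + 15/56 + 9/28 + 23/56 + 33/56 + 1 = 153/56 ≈ 2.732 bits/symbol.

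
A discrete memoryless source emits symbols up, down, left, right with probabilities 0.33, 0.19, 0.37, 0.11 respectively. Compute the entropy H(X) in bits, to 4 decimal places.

H = −Σ pᵢ log₂ pᵢ.
−0.33·log₂(0.33) = 0.5278
−0.19·log₂(0.19) = 0.4552
−0.37·log₂(0.37) = 0.5307
−0.11·log₂(0.11) = 0.3503
Sum ≈ 1.8641 → 1.8641 bits.

1.8641 bits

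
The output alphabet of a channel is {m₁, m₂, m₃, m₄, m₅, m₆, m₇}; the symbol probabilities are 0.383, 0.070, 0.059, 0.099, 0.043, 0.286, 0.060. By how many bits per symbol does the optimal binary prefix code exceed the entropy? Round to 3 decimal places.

0.056 bits

Entropy H = −Σ p log₂ p ≈ 2.3253 bits.
Huffman merges: 43/1000+59/1000→51/500; 3/50+7/100→13/100; 99/1000+51/500→201/1000; 13/100+201/1000→331/1000; 143/500+331/1000→617/1000; 383/1000+617/1000→1. L = 2381/1000 ≈ 2.3810.
L − H = 2.3810 − 2.3253 = 0.056 bits.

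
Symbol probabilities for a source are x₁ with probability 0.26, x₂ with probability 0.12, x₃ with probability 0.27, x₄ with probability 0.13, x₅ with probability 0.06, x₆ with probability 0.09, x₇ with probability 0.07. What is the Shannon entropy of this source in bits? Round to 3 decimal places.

H = −Σ pᵢ log₂ pᵢ.
−0.26·log₂(0.26) = 0.5053
−0.12·log₂(0.12) = 0.3671
−0.27·log₂(0.27) = 0.5100
−0.13·log₂(0.13) = 0.3826
−0.06·log₂(0.06) = 0.2435
−0.09·log₂(0.09) = 0.3127
−0.07·log₂(0.07) = 0.2686
Sum ≈ 2.5898 → 2.590 bits.

2.590 bits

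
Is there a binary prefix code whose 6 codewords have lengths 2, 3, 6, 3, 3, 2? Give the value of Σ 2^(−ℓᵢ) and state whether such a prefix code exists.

0.890625; yes

With common denominator 2^6 = 64: Σ 2^(−ℓᵢ) = 16/64 + 8/64 + 1/64 + 8/64 + 8/64 + 16/64 = 57/64 = 0.890625.
Kraft's inequality requires Σ ≤ 1; here Σ = 0.890625 ≤ 1, so such a prefix code exists.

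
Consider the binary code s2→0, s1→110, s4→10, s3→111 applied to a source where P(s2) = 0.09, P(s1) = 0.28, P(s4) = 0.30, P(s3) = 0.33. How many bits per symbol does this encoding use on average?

L̄ = Σ pᵢ·ℓᵢ = 0.09·1 + 0.28·3 + 0.30·2 + 0.33·3 = 2.52 bits/symbol.

2.52 bits/symbol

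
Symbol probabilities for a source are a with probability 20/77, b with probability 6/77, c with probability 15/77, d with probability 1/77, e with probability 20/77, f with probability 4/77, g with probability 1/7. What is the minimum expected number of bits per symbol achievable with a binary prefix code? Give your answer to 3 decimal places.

2.494 bits/symbol

Repeatedly combine the two least-probable nodes; the expected code length is the sum of the merged weights.
merge 1/77 + 4/77 → 5/77
merge 5/77 + 6/77 → 1/7
merge 1/7 + 1/7 → 2/7
merge 15/77 + 20/77 → 5/11
merge 20/77 + 2/7 → 6/11
merge 5/11 + 6/11 → 1
L = 5/77 + 1/7 + 2/7 + 5/11 + 6/11 + 1 = 192/77 ≈ 2.494 bits/symbol.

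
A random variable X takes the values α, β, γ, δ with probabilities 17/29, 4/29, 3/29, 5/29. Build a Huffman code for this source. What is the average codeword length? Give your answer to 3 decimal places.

1.655 bits/symbol

Repeatedly combine the two least-probable nodes; the expected code length is the sum of the merged weights.
merge 3/29 + 4/29 → 7/29
merge 5/29 + 7/29 → 12/29
merge 12/29 + 17/29 → 1
L = 7/29 + 12/29 + 1 = 48/29 ≈ 1.655 bits/symbol.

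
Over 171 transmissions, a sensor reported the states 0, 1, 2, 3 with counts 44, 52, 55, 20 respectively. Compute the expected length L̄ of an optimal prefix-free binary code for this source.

2 bits/symbol

Probabilities are the counts divided by 171.
Repeatedly combine the two least-probable nodes; the expected code length is the sum of the merged weights.
merge 20/171 + 44/171 → 64/171
merge 52/171 + 55/171 → 107/171
merge 64/171 + 107/171 → 1
L = 64/171 + 107/171 + 1 = 2 bits/symbol.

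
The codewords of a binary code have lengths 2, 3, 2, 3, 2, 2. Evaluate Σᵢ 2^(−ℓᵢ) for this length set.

1.25

With common denominator 2^3 = 8: Σ 2^(−ℓᵢ) = 2/8 + 1/8 + 2/8 + 1/8 + 2/8 + 2/8 = 10/8 = 1.25.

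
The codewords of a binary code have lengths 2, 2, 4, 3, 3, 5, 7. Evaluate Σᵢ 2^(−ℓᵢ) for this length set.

0.8515625

With common denominator 2^7 = 128: Σ 2^(−ℓᵢ) = 32/128 + 32/128 + 8/128 + 16/128 + 16/128 + 4/128 + 1/128 = 109/128 = 0.8515625.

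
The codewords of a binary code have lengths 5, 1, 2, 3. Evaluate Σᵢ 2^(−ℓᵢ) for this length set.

With common denominator 2^5 = 32: Σ 2^(−ℓᵢ) = 1/32 + 16/32 + 8/32 + 4/32 = 29/32 = 0.90625.

0.90625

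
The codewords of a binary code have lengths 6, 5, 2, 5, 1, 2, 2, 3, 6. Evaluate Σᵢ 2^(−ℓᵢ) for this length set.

With common denominator 2^6 = 64: Σ 2^(−ℓᵢ) = 1/64 + 2/64 + 16/64 + 2/64 + 32/64 + 16/64 + 16/64 + 8/64 + 1/64 = 94/64 = 1.46875.

1.46875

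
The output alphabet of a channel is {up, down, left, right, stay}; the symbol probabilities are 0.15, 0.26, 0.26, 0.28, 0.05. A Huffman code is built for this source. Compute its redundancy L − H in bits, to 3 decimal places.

0.049 bits

Entropy H = −Σ p log₂ p ≈ 2.1514 bits.
Huffman merges: 1/20+3/20→1/5; 1/5+13/50→23/50; 13/50+7/25→27/50; 23/50+27/50→1. L = 11/5 ≈ 2.2000.
L − H = 2.2000 − 2.1514 = 0.049 bits.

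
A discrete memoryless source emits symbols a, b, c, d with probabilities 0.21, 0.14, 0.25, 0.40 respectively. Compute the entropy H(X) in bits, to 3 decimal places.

1.899 bits

H = −Σ pᵢ log₂ pᵢ.
−0.21·log₂(0.21) = 0.4728
−0.14·log₂(0.14) = 0.3971
−0.25·log₂(0.25) = 0.5000
−0.40·log₂(0.40) = 0.5288
Sum ≈ 1.8987 → 1.899 bits.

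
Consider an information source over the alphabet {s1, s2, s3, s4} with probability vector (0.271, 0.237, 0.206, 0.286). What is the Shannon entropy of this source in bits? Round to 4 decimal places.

H = −Σ pᵢ log₂ pᵢ.
−0.271·log₂(0.271) = 0.5105
−0.237·log₂(0.237) = 0.4923
−0.206·log₂(0.206) = 0.4695
−0.286·log₂(0.286) = 0.5165
Sum ≈ 1.9887 → 1.9887 bits.

1.9887 bits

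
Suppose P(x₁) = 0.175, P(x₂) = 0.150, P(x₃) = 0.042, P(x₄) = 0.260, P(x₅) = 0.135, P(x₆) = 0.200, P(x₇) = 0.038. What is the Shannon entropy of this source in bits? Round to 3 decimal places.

H = −Σ pᵢ log₂ pᵢ.
−0.175·log₂(0.175) = 0.4401
−0.150·log₂(0.150) = 0.4105
−0.042·log₂(0.042) = 0.1921
−0.260·log₂(0.260) = 0.5053
−0.135·log₂(0.135) = 0.3900
−0.200·log₂(0.200) = 0.4644
−0.038·log₂(0.038) = 0.1793
Sum ≈ 2.5816 → 2.582 bits.

2.582 bits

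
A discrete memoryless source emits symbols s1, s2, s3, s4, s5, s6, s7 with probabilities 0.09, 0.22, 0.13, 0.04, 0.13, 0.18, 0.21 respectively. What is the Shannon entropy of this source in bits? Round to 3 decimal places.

2.662 bits

H = −Σ pᵢ log₂ pᵢ.
−0.09·log₂(0.09) = 0.3127
−0.22·log₂(0.22) = 0.4806
−0.13·log₂(0.13) = 0.3826
−0.04·log₂(0.04) = 0.1858
−0.13·log₂(0.13) = 0.3826
−0.18·log₂(0.18) = 0.4453
−0.21·log₂(0.21) = 0.4728
Sum ≈ 2.6624 → 2.662 bits.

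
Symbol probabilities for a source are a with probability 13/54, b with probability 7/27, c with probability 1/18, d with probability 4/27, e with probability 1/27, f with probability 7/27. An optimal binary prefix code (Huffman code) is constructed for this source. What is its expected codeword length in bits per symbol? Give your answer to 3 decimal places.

Repeatedly combine the two least-probable nodes; the expected code length is the sum of the merged weights.
merge 1/27 + 1/18 → 5/54
merge 5/54 + 4/27 → 13/54
merge 13/54 + 13/54 → 13/27
merge 7/27 + 7/27 → 14/27
merge 13/27 + 14/27 → 1
L = 5/54 + 13/54 + 13/27 + 14/27 + 1 = 7/3 ≈ 2.333 bits/symbol.

2.333 bits/symbol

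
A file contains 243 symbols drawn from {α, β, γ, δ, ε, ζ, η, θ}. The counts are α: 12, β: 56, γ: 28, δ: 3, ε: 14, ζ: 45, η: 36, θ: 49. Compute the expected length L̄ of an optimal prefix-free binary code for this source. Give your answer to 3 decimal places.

Probabilities are the counts divided by 243.
Repeatedly combine the two least-probable nodes; the expected code length is the sum of the merged weights.
merge 1/81 + 4/81 → 5/81
merge 14/243 + 5/81 → 29/243
merge 28/243 + 29/243 → 19/81
merge 4/27 + 5/27 → 1/3
merge 49/243 + 56/243 → 35/81
merge 19/81 + 1/3 → 46/81
merge 35/81 + 46/81 → 1
L = 5/81 + 29/243 + 19/81 + 1/3 + 35/81 + 46/81 + 1 = 668/243 ≈ 2.749 bits/symbol.

2.749 bits/symbol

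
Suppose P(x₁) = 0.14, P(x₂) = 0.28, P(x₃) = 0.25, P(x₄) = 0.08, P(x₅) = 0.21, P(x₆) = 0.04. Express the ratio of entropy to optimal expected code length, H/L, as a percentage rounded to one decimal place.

Entropy H = −Σ p log₂ p ≈ 2.3614 bits.
Huffman merges: 1/25+2/25→3/25; 3/25+7/50→13/50; 21/100+1/4→23/50; 13/50+7/25→27/50; 23/50+27/50→1. L = 119/50 ≈ 2.3800.
Efficiency = H/L = 2.3614/2.3800 = 99.2%.

99.2%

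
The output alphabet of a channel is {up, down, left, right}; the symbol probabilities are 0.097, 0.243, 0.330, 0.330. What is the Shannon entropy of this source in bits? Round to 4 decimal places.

H = −Σ pᵢ log₂ pᵢ.
−0.097·log₂(0.097) = 0.3265
−0.243·log₂(0.243) = 0.4960
−0.330·log₂(0.330) = 0.5278
−0.330·log₂(0.330) = 0.5278
Sum ≈ 1.8781 → 1.8781 bits.

1.8781 bits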